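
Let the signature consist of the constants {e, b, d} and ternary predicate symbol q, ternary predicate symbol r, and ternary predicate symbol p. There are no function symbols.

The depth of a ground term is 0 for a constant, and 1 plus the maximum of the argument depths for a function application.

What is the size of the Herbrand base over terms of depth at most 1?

First count ground terms of depth ≤ 1.
With no function symbols every ground term is a constant, so there are exactly 3 ground terms at every depth bound.
N_0 = 3
N_1 = 3
So |H| = 3.
For each predicate symbol, the number of ground atoms is |H| raised to its arity; summing:
  q: 3^3 = 27;  r: 3^3 = 27;  p: 3^3 = 27
Total ground atoms: 27 + 27 + 27 = 81.

81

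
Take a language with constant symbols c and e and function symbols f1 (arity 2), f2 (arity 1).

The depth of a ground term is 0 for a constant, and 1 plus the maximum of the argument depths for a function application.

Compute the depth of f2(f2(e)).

depth(f2(e)) = 1 + depth(e) = 1 + 0 = 1
depth(f2(f2(e))) = 1 + depth(f2(e)) = 1 + 1 = 2

2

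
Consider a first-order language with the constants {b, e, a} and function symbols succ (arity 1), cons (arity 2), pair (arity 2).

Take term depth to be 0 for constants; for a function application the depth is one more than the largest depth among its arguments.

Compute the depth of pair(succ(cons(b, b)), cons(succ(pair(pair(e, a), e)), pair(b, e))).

5

depth(cons(b, b)) = 1 + max(0, 0) = 1
depth(succ(cons(b, b))) = 1 + depth(cons(b, b)) = 1 + 1 = 2
depth(pair(e, a)) = 1 + max(0, 0) = 1
depth(pair(pair(e, a), e)) = 1 + max(1, 0) = 2
depth(succ(pair(pair(e, a), e))) = 1 + depth(pair(pair(e, a), e)) = 1 + 2 = 3
depth(pair(b, e)) = 1 + max(0, 0) = 1
depth(cons(succ(pair(pair(e, a), e)), pair(b, e))) = 1 + max(3, 1) = 4
depth(pair(succ(cons(b, b)), cons(succ(pair(pair(e, a), e)), pair(b, e)))) = 1 + max(2, 4) = 5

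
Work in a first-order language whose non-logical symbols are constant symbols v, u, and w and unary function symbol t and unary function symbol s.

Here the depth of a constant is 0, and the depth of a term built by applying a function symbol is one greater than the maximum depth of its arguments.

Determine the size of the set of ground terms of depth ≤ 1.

If N_k denotes the number of depth-≤k ground terms, the 3 constants give N_0 = 3, and each function symbol of arity r contributes N_{k-1}^r new terms at level k: N_k = 3 + N_{k-1} + N_{k-1}.
N_0 = 3
N_1 = 3 + 3 + 3 = 9

9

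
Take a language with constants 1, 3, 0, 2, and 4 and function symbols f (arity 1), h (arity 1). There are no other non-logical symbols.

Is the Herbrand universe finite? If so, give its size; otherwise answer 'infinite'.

infinite

The signature has at least one function symbol (f, arity 1) and at least one constant (1).
Iterating f gives infinitely many distinct ground terms: 1, f(1), f(f(1)), ...
So the Herbrand universe is infinite.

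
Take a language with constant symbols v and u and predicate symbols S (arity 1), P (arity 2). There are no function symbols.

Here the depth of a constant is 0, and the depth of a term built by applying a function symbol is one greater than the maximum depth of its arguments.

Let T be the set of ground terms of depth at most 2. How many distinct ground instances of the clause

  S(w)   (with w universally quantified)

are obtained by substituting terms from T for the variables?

Ground terms of depth ≤ 2:
  With no function symbols every ground term is a constant, so there are exactly 2 ground terms at every depth bound.
  N_0 = 2
  N_1 = 2
  N_2 = 2
  Explicitly: v, u.
So there are 2 ground terms available for substitution.
The body mentions the single quantified variable w; since ground terms form a free algebra, no two substitutions collapse to the same formula.
Number of ground instances = 2.

2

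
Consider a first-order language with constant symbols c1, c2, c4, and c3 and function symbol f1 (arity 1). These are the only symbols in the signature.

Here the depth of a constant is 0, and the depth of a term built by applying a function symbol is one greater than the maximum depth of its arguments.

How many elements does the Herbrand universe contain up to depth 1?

Let N_k count ground terms of depth at most k. Each non-constant term of depth ≤ k is some function symbol applied to depth-≤(k−1) arguments, giving N_k = 4 + N_{k-1}.
N_0 = 4
N_1 = 4 + 4 = 8

8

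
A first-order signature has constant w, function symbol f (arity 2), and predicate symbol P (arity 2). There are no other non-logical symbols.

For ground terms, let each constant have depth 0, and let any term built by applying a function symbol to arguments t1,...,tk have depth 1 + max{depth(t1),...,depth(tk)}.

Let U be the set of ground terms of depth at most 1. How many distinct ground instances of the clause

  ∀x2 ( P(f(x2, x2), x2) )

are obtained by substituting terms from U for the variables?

Ground terms of depth ≤ 1:
  If N_k denotes the number of depth-≤k ground terms, the 1 constant gives N_0 = 1, and each function symbol of arity r contributes N_{k-1}^r new terms at level k: N_k = 1 + N_{k-1}^2.
  N_0 = 1
  N_1 = 1 + 1^2 = 2
  Explicitly: w, f(w, w).
So there are 2 ground terms available for substitution.
The variable x2 ranges independently over the available ground terms, and distinct assignments produce distinct instances.
Number of ground instances = 2.

2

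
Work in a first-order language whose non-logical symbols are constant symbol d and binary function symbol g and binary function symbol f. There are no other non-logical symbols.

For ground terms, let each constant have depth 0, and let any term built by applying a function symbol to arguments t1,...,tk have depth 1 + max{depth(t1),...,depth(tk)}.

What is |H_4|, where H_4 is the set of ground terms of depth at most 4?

Let N_k count ground terms of depth at most k. Each non-constant term of depth ≤ k is some function symbol applied to depth-≤(k−1) arguments, giving N_k = 1 + N_{k-1}^2 + N_{k-1}^2.
N_0 = 1
N_1 = 1 + 1^2 + 1^2 = 3
N_2 = 1 + 3^2 + 3^2 = 19
N_3 = 1 + 19^2 + 19^2 = 723
N_4 = 1 + 723^2 + 723^2 = 1045459

1045459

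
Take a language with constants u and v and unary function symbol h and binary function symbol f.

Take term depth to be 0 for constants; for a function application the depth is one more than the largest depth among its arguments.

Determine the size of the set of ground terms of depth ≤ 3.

5552

Let N_k = |{terms of depth ≤ k}|. Then N_0 = 2 and N_k = 2 + N_{k-1} + N_{k-1}^2 for k ≥ 1 (one summand per function symbol, arity giving the exponent).
N_0 = 2
N_1 = 2 + 2 + 2^2 = 8
N_2 = 2 + 8 + 8^2 = 74
N_3 = 2 + 74 + 74^2 = 5552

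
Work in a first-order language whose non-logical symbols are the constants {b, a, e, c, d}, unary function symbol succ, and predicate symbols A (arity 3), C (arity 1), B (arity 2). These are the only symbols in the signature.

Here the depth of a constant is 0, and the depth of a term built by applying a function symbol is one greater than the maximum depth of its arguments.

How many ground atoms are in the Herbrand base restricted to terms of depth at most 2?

3615

First count ground terms of depth ≤ 2.
If N_k denotes the number of depth-≤k ground terms, the 5 constants give N_0 = 5, and each function symbol of arity r contributes N_{k-1}^r new terms at level k: N_k = 5 + N_{k-1}.
N_0 = 5
N_1 = 5 + 5 = 10
N_2 = 5 + 10 = 15
So |H| = 15.
Each predicate of arity r yields |H|^r ground atoms (one per choice of an r-tuple from H):
  A: 15^3 = 3375;  C: 15;  B: 15^2 = 225
Total ground atoms: 3375 + 15 + 225 = 3615.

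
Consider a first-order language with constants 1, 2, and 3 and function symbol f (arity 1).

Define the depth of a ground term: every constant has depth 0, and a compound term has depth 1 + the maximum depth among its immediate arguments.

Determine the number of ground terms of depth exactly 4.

3

Let N_k = |{terms of depth ≤ k}|. Then N_0 = 3 and N_k = 3 + N_{k-1} for k ≥ 1 (one summand per function symbol, arity giving the exponent).
N_0 = 3
N_1 = 3 + 3 = 6
N_2 = 3 + 6 = 9
N_3 = 3 + 9 = 12
N_4 = 3 + 12 = 15
Terms of depth exactly 4: N_4 − N_3 = 15 − 12 = 3.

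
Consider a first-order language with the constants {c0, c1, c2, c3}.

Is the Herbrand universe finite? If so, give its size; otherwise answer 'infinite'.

There are no function symbols, so every ground term is one of the 4 constants.
The Herbrand universe is {c0, c1, c2, c3}, which is finite with 4 elements.

4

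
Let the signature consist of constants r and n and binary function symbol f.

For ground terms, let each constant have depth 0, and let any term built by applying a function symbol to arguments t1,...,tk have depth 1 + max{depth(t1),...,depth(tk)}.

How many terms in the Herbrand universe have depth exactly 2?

Let N_k count ground terms of depth at most k. Each non-constant term of depth ≤ k is some function symbol applied to depth-≤(k−1) arguments, giving N_k = 2 + N_{k-1}^2.
N_0 = 2
N_1 = 2 + 2^2 = 6
N_2 = 2 + 6^2 = 38
Terms of depth exactly 2: N_2 − N_1 = 38 − 6 = 32.

32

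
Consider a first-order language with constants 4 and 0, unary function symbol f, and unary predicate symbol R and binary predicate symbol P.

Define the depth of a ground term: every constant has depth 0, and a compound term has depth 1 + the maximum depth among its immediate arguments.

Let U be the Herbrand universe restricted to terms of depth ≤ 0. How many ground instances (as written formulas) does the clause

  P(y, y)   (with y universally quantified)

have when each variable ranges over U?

Ground terms of depth ≤ 0:
  Let N_k = |{terms of depth ≤ k}|. Then N_0 = 2 and N_k = 2 + N_{k-1} for k ≥ 1 (one summand per function symbol, arity giving the exponent).
  N_0 = 2
  Explicitly: 4, 0.
So there are 2 ground terms available for substitution.
The clause has 1 distinct variable (y), which appears in the body. In the free term algebra distinct substitutions yield syntactically distinct ground instances.
Number of ground instances = 2.

2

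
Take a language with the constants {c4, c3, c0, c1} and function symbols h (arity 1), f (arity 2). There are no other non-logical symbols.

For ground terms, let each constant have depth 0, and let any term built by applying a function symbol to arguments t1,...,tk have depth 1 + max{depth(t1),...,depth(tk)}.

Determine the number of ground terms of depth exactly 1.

20

Write N_k for the number of ground terms of depth ≤ k. A term of depth ≤ k is either a constant or a function symbol applied to arguments of depth ≤ k−1, so N_k = 4 + N_{k-1} + N_{k-1}^2.
N_0 = 4
N_1 = 4 + 4 + 4^2 = 24
Terms of depth exactly 1: N_1 − N_0 = 24 − 4 = 20.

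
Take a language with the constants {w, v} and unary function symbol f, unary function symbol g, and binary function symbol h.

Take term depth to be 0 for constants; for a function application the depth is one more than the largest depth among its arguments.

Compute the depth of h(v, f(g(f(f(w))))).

depth(f(w)) = 1 + depth(w) = 1 + 0 = 1
depth(f(f(w))) = 1 + depth(f(w)) = 1 + 1 = 2
depth(g(f(f(w)))) = 1 + depth(f(f(w))) = 1 + 2 = 3
depth(f(g(f(f(w))))) = 1 + depth(g(f(f(w)))) = 1 + 3 = 4
depth(h(v, f(g(f(f(w)))))) = 1 + max(0, 4) = 5

5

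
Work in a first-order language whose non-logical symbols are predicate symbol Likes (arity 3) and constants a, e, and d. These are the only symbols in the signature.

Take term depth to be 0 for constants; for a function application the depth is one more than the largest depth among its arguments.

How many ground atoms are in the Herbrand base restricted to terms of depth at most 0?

First count ground terms of depth ≤ 0.
With no function symbols every ground term is a constant, so there are exactly 3 ground terms at every depth bound.
N_0 = 3
So |H| = 3.
Each predicate of arity r yields |H|^r ground atoms (one per choice of an r-tuple from H):
  Likes: 3^3 = 27
Total ground atoms: 27.

27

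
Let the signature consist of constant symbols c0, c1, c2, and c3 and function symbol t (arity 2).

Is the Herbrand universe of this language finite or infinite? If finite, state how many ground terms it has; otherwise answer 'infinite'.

The signature has at least one function symbol (t, arity 2) and at least one constant (c0).
Iterating t gives infinitely many distinct ground terms: c0, t(c0, c0), t(t(c0, c0), t(c0, c0)), ...
So the Herbrand universe is infinite.

infinite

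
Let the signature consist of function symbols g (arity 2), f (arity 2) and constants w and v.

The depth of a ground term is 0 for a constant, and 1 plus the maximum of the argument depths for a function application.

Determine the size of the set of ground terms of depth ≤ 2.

202

Let N_k = |{terms of depth ≤ k}|. Then N_0 = 2 and N_k = 2 + N_{k-1}^2 + N_{k-1}^2 for k ≥ 1 (one summand per function symbol, arity giving the exponent).
N_0 = 2
N_1 = 2 + 2^2 + 2^2 = 10
N_2 = 2 + 10^2 + 10^2 = 202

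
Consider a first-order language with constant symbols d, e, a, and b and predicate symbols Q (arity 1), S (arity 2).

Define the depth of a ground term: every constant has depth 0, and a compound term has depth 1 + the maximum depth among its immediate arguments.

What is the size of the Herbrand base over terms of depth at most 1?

First count ground terms of depth ≤ 1.
With no function symbols every ground term is a constant, so there are exactly 4 ground terms at every depth bound.
N_0 = 4
N_1 = 4
So |H| = 4.
For each predicate symbol, the number of ground atoms is |H| raised to its arity; summing:
  Q: 4;  S: 4^2 = 16
Total ground atoms: 4 + 16 = 20.

20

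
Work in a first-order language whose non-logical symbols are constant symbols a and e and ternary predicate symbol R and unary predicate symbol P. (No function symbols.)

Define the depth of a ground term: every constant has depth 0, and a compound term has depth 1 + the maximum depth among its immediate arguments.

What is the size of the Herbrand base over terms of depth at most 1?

First count ground terms of depth ≤ 1.
With no function symbols every ground term is a constant, so there are exactly 2 ground terms at every depth bound.
N_0 = 2
N_1 = 2
Explicitly: a, e.
So |H| = 2.
Ground atoms are formed by filling each argument slot of a predicate with a term from H, so an r-ary predicate gives |H|^r atoms:
  R: 2^3 = 8;  P: 2
Total ground atoms: 8 + 2 = 10.

10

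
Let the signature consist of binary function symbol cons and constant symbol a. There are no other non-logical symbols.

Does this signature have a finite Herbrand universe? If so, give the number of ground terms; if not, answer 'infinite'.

The signature has at least one function symbol (cons, arity 2) and at least one constant (a).
Iterating cons gives infinitely many distinct ground terms: a, cons(a, a), cons(cons(a, a), cons(a, a)), ...
So the Herbrand universe is infinite.

infinite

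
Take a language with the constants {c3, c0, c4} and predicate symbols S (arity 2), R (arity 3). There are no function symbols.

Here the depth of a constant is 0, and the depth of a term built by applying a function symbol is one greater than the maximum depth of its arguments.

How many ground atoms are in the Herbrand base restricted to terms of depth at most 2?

First count ground terms of depth ≤ 2.
With no function symbols every ground term is a constant, so there are exactly 3 ground terms at every depth bound.
N_0 = 3
N_1 = 3
N_2 = 3
Explicitly: c3, c0, c4.
So |H| = 3.
For each predicate symbol, the number of ground atoms is |H| raised to its arity; summing:
  S: 3^2 = 9;  R: 3^3 = 27
Total ground atoms: 9 + 27 = 36.

36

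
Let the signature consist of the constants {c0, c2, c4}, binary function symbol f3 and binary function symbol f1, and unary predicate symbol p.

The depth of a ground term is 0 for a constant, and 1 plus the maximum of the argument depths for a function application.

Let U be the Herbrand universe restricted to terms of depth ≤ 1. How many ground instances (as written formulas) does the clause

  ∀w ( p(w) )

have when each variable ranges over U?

21

Ground terms of depth ≤ 1:
  Let N_k count ground terms of depth at most k. Each non-constant term of depth ≤ k is some function symbol applied to depth-≤(k−1) arguments, giving N_k = 3 + N_{k-1}^2 + N_{k-1}^2.
  N_0 = 3
  N_1 = 3 + 3^2 + 3^2 = 21
So there are 21 ground terms available for substitution.
The clause has 1 distinct variable (w), which appears in the body. In the free term algebra distinct substitutions yield syntactically distinct ground instances.
Number of ground instances = 21.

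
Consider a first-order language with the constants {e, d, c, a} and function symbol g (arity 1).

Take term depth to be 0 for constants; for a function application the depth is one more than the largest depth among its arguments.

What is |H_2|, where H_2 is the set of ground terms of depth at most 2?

Write N_k for the number of ground terms of depth ≤ k. A term of depth ≤ k is either a constant or a function symbol applied to arguments of depth ≤ k−1, so N_k = 4 + N_{k-1}.
N_0 = 4
N_1 = 4 + 4 = 8
N_2 = 4 + 8 = 12

12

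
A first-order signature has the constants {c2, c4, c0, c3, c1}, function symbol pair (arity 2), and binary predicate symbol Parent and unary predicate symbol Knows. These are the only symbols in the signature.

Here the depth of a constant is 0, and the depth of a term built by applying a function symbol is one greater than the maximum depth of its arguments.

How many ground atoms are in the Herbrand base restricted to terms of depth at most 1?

First count ground terms of depth ≤ 1.
Count level by level. With function symbols pair/2, the terms of depth ≤ k are the 5 constants together with each function applied to depth-≤(k−1) tuples, so N_k = 5 + N_{k-1}^2.
N_0 = 5
N_1 = 5 + 5^2 = 30
So |H| = 30.
Ground atoms are formed by filling each argument slot of a predicate with a term from H, so an r-ary predicate gives |H|^r atoms:
  Parent: 30^2 = 900;  Knows: 30
Total ground atoms: 900 + 30 = 930.

930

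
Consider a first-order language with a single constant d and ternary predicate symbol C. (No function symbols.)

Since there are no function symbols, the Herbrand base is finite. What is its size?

1

With no function symbols, the Herbrand universe is just the 1 constant.
Ground atoms per predicate: C: 1^3 = 1.
Herbrand base size = 1 = 1.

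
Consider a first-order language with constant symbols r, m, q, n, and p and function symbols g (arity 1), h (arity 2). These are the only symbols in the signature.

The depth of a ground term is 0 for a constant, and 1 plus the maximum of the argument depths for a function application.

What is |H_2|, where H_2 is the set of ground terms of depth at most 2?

1265

Write N_k for the number of ground terms of depth ≤ k. A term of depth ≤ k is either a constant or a function symbol applied to arguments of depth ≤ k−1, so N_k = 5 + N_{k-1} + N_{k-1}^2.
N_0 = 5
N_1 = 5 + 5 + 5^2 = 35
N_2 = 5 + 35 + 35^2 = 1265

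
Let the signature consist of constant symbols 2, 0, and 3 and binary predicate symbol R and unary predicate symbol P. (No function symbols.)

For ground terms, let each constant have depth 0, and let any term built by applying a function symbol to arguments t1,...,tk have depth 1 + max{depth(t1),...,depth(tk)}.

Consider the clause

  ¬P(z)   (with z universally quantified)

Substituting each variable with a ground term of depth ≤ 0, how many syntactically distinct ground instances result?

Ground terms of depth ≤ 0:
  With no function symbols every ground term is a constant, so there are exactly 3 ground terms at every depth bound.
  N_0 = 3
  Explicitly: 2, 0, 3.
So there are 3 ground terms available for substitution.
The clause has 1 distinct variable (z), which appears in the body. In the free term algebra distinct substitutions yield syntactically distinct ground instances.
Number of ground instances = 3.

3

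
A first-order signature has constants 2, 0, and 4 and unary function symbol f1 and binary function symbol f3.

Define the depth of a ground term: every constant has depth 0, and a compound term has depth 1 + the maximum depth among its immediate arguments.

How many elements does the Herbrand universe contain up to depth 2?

Let N_k count ground terms of depth at most k. Each non-constant term of depth ≤ k is some function symbol applied to depth-≤(k−1) arguments, giving N_k = 3 + N_{k-1} + N_{k-1}^2.
N_0 = 3
N_1 = 3 + 3 + 3^2 = 15
N_2 = 3 + 15 + 15^2 = 243

243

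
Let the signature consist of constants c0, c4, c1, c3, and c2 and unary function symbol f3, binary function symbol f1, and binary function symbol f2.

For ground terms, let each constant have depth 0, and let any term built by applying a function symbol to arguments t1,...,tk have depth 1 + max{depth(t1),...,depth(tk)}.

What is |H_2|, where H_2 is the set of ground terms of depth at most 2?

7265

Write N_k for the number of ground terms of depth ≤ k. A term of depth ≤ k is either a constant or a function symbol applied to arguments of depth ≤ k−1, so N_k = 5 + N_{k-1} + N_{k-1}^2 + N_{k-1}^2.
N_0 = 5
N_1 = 5 + 5 + 5^2 + 5^2 = 60
N_2 = 5 + 60 + 60^2 + 60^2 = 7265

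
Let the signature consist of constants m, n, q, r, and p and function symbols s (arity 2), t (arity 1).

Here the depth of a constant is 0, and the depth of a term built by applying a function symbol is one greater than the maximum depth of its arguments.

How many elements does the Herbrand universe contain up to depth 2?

Let N_k = |{terms of depth ≤ k}|. Then N_0 = 5 and N_k = 5 + N_{k-1}^2 + N_{k-1} for k ≥ 1 (one summand per function symbol, arity giving the exponent).
N_0 = 5
N_1 = 5 + 5^2 + 5 = 35
N_2 = 5 + 35^2 + 35 = 1265

1265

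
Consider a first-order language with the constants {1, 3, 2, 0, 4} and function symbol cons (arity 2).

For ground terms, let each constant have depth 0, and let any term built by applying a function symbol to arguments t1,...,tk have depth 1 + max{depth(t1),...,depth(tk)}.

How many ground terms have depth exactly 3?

818125

If N_k denotes the number of depth-≤k ground terms, the 5 constants give N_0 = 5, and each function symbol of arity r contributes N_{k-1}^r new terms at level k: N_k = 5 + N_{k-1}^2.
N_0 = 5
N_1 = 5 + 5^2 = 30
N_2 = 5 + 30^2 = 905
N_3 = 5 + 905^2 = 819030
Terms of depth exactly 3: N_3 − N_2 = 819030 − 905 = 818125.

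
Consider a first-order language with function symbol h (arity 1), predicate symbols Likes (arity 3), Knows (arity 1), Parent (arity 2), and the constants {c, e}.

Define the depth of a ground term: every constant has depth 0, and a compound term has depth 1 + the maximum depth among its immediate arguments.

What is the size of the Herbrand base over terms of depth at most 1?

First count ground terms of depth ≤ 1.
Count level by level. With function symbols h/1, the terms of depth ≤ k are the 2 constants together with each function applied to depth-≤(k−1) tuples, so N_k = 2 + N_{k-1}.
N_0 = 2
N_1 = 2 + 2 = 4
Explicitly: c, e, h(c), h(e).
So |H| = 4.
Ground atoms are formed by filling each argument slot of a predicate with a term from H, so an r-ary predicate gives |H|^r atoms:
  Likes: 4^3 = 64;  Knows: 4;  Parent: 4^2 = 16
Total ground atoms: 64 + 4 + 16 = 84.

84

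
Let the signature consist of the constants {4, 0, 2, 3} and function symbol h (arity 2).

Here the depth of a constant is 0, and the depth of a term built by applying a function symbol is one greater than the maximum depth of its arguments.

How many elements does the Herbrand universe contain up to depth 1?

20

Count level by level. With function symbols h/2, the terms of depth ≤ k are the 4 constants together with each function applied to depth-≤(k−1) tuples, so N_k = 4 + N_{k-1}^2.
N_0 = 4
N_1 = 4 + 4^2 = 20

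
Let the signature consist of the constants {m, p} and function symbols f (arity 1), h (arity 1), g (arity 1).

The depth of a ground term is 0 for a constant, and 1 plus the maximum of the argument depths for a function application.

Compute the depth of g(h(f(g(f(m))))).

5

depth(f(m)) = 1 + depth(m) = 1 + 0 = 1
depth(g(f(m))) = 1 + depth(f(m)) = 1 + 1 = 2
depth(f(g(f(m)))) = 1 + depth(g(f(m))) = 1 + 2 = 3
depth(h(f(g(f(m))))) = 1 + depth(f(g(f(m)))) = 1 + 3 = 4
depth(g(h(f(g(f(m)))))) = 1 + depth(h(f(g(f(m))))) = 1 + 4 = 5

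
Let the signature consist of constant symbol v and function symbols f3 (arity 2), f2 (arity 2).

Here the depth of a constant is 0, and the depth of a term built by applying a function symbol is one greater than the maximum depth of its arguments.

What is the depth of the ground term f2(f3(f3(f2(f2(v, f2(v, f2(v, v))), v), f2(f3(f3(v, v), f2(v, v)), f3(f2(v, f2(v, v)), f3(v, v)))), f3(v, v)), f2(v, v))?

depth(f2(v, v)) = 1 + max(0, 0) = 1
depth(f2(v, f2(v, v))) = 1 + max(0, 1) = 2
depth(f2(v, f2(v, f2(v, v)))) = 1 + max(0, 2) = 3
depth(f2(f2(v, f2(v, f2(v, v))), v)) = 1 + max(3, 0) = 4
depth(f3(v, v)) = 1 + max(0, 0) = 1
depth(f3(f3(v, v), f2(v, v))) = 1 + max(1, 1) = 2
depth(f3(f2(v, f2(v, v)), f3(v, v))) = 1 + max(2, 1) = 3
depth(f2(f3(f3(v, v), f2(v, v)), f3(f2(v, f2(v, v)), f3(v, v)))) = 1 + max(2, 3) = 4
depth(f3(f2(f2(v, f2(v, f2(v, v))), v), f2(f3(f3(v, v), f2(v, v)), f3(f2(v, f2(v, v)), f3(v, v))))) = 1 + max(4, 4) = 5
depth(f3(f3(f2(f2(v, f2(v, f2(v, v))), v), f2(f3(f3(v, v), f2(v, v)), f3(f2(v, f2(v, v)), f3(v, v)))), f3(v, v))) = 1 + max(5, 1) = 6
depth(f2(f3(f3(f2(f2(v, f2(v, f2(v, v))), v), f2(f3(f3(v, v), f2(v, v)), f3(f2(v, f2(v, v)), f3(v, v)))), f3(v, v)), f2(v, v))) = 1 + max(6, 1) = 7

7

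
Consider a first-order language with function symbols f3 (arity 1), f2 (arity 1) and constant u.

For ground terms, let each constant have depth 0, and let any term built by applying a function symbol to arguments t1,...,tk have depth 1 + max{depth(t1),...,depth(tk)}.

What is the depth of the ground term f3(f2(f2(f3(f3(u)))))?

5

depth(f3(u)) = 1 + depth(u) = 1 + 0 = 1
depth(f3(f3(u))) = 1 + depth(f3(u)) = 1 + 1 = 2
depth(f2(f3(f3(u)))) = 1 + depth(f3(f3(u))) = 1 + 2 = 3
depth(f2(f2(f3(f3(u))))) = 1 + depth(f2(f3(f3(u)))) = 1 + 3 = 4
depth(f3(f2(f2(f3(f3(u)))))) = 1 + depth(f2(f2(f3(f3(u))))) = 1 + 4 = 5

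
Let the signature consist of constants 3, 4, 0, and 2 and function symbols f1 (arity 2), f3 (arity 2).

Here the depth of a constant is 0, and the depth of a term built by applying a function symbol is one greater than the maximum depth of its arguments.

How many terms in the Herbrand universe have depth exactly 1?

Count level by level. With function symbols f1/2, f3/2, the terms of depth ≤ k are the 4 constants together with each function applied to depth-≤(k−1) tuples, so N_k = 4 + N_{k-1}^2 + N_{k-1}^2.
N_0 = 4
N_1 = 4 + 4^2 + 4^2 = 36
Terms of depth exactly 1: N_1 − N_0 = 36 − 4 = 32.

32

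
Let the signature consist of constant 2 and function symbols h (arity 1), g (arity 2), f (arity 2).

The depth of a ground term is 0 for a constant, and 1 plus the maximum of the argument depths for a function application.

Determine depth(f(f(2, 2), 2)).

depth(f(2, 2)) = 1 + max(0, 0) = 1
depth(f(f(2, 2), 2)) = 1 + max(1, 0) = 2

2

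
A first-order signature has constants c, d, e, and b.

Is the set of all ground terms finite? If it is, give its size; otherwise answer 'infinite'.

4

There are no function symbols, so every ground term is one of the 4 constants.
The Herbrand universe is {c, d, e, b}, which is finite with 4 elements.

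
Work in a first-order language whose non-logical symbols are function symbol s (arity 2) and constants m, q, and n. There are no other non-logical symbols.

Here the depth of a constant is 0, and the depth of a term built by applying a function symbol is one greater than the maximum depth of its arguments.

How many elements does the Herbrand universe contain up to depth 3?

21612

Count level by level. With function symbols s/2, the terms of depth ≤ k are the 3 constants together with each function applied to depth-≤(k−1) tuples, so N_k = 3 + N_{k-1}^2.
N_0 = 3
N_1 = 3 + 3^2 = 12
N_2 = 3 + 12^2 = 147
N_3 = 3 + 147^2 = 21612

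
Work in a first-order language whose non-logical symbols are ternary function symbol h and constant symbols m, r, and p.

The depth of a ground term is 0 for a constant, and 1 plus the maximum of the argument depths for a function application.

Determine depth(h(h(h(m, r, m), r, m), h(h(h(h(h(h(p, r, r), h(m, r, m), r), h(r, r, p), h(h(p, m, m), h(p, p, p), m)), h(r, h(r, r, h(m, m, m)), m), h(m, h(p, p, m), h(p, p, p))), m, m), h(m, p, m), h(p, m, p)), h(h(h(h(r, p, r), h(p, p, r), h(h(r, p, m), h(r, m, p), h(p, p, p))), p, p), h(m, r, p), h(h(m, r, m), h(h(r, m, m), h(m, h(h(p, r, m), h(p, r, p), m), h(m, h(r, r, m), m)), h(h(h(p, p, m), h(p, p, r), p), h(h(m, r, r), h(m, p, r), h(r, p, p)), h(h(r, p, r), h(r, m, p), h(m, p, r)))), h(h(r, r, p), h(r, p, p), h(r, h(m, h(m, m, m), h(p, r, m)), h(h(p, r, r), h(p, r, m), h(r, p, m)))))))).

7

depth(h(m, r, m)) = 1 + max(0, 0, 0) = 1
depth(h(h(m, r, m), r, m)) = 1 + max(1, 0, 0) = 2
depth(h(p, r, r)) = 1 + max(0, 0, 0) = 1
depth(h(h(p, r, r), h(m, r, m), r)) = 1 + max(1, 1, 0) = 2
depth(h(r, r, p)) = 1 + max(0, 0, 0) = 1
depth(h(p, m, m)) = 1 + max(0, 0, 0) = 1
depth(h(p, p, p)) = 1 + max(0, 0, 0) = 1
depth(h(h(p, m, m), h(p, p, p), m)) = 1 + max(1, 1, 0) = 2
depth(h(h(h(p, r, r), h(m, r, m), r), h(r, r, p), h(h(p, m, m), h(p, p, p), m))) = 1 + max(2, 1, 2) = 3
depth(h(m, m, m)) = 1 + max(0, 0, 0) = 1
depth(h(r, r, h(m, m, m))) = 1 + max(0, 0, 1) = 2
depth(h(r, h(r, r, h(m, m, m)), m)) = 1 + max(0, 2, 0) = 3
depth(h(p, p, m)) = 1 + max(0, 0, 0) = 1
depth(h(m, h(p, p, m), h(p, p, p))) = 1 + max(0, 1, 1) = 2
depth(h(h(h(h(p, r, r), h(m, r, m), r), h(r, r, p), h(h(p, m, m), h(p, p, p), m)), h(r, h(r, r, h(m, m, m)), m), h(m, h(p, p, m), h(p, p, p)))) = 1 + max(3, 3, 2) = 4
depth(h(h(h(h(h(p, r, r), h(m, r, m), r), h(r, r, p), h(h(p, m, m), h(p, p, p), m)), h(r, h(r, r, h(m, m, m)), m), h(m, h(p, p, m), h(p, p, p))), m, m)) = 1 + max(4, 0, 0) = 5
depth(h(m, p, m)) = 1 + max(0, 0, 0) = 1
depth(h(p, m, p)) = 1 + max(0, 0, 0) = 1
depth(h(h(h(h(h(h(p, r, r), h(m, r, m), r), h(r, r, p), h(h(p, m, m), h(p, p, p), m)), h(r, h(r, r, h(m, m, m)), m), h(m, h(p, p, m), h(p, p, p))), m, m), h(m, p, m), h(p, m, p))) = 1 + max(5, 1, 1) = 6
depth(h(r, p, r)) = 1 + max(0, 0, 0) = 1
depth(h(p, p, r)) = 1 + max(0, 0, 0) = 1
depth(h(r, p, m)) = 1 + max(0, 0, 0) = 1
depth(h(r, m, p)) = 1 + max(0, 0, 0) = 1
depth(h(h(r, p, m), h(r, m, p), h(p, p, p))) = 1 + max(1, 1, 1) = 2
depth(h(h(r, p, r), h(p, p, r), h(h(r, p, m), h(r, m, p), h(p, p, p)))) = 1 + max(1, 1, 2) = 3
depth(h(h(h(r, p, r), h(p, p, r), h(h(r, p, m), h(r, m, p), h(p, p, p))), p, p)) = 1 + max(3, 0, 0) = 4
depth(h(m, r, p)) = 1 + max(0, 0, 0) = 1
depth(h(r, m, m)) = 1 + max(0, 0, 0) = 1
depth(h(p, r, m)) = 1 + max(0, 0, 0) = 1
depth(h(p, r, p)) = 1 + max(0, 0, 0) = 1
depth(h(h(p, r, m), h(p, r, p), m)) = 1 + max(1, 1, 0) = 2
depth(h(r, r, m)) = 1 + max(0, 0, 0) = 1
depth(h(m, h(r, r, m), m)) = 1 + max(0, 1, 0) = 2
depth(h(m, h(h(p, r, m), h(p, r, p), m), h(m, h(r, r, m), m))) = 1 + max(0, 2, 2) = 3
depth(h(h(p, p, m), h(p, p, r), p)) = 1 + max(1, 1, 0) = 2
depth(h(m, r, r)) = 1 + max(0, 0, 0) = 1
depth(h(m, p, r)) = 1 + max(0, 0, 0) = 1
depth(h(r, p, p)) = 1 + max(0, 0, 0) = 1
depth(h(h(m, r, r), h(m, p, r), h(r, p, p))) = 1 + max(1, 1, 1) = 2
depth(h(h(r, p, r), h(r, m, p), h(m, p, r))) = 1 + max(1, 1, 1) = 2
depth(h(h(h(p, p, m), h(p, p, r), p), h(h(m, r, r), h(m, p, r), h(r, p, p)), h(h(r, p, r), h(r, m, p), h(m, p, r)))) = 1 + max(2, 2, 2) = 3
depth(h(h(r, m, m), h(m, h(h(p, r, m), h(p, r, p), m), h(m, h(r, r, m), m)), h(h(h(p, p, m), h(p, p, r), p), h(h(m, r, r), h(m, p, r), h(r, p, p)), h(h(r, p, r), h(r, m, p), h(m, p, r))))) = 1 + max(1, 3, 3) = 4
depth(h(m, h(m, m, m), h(p, r, m))) = 1 + max(0, 1, 1) = 2
depth(h(h(p, r, r), h(p, r, m), h(r, p, m))) = 1 + max(1, 1, 1) = 2
depth(h(r, h(m, h(m, m, m), h(p, r, m)), h(h(p, r, r), h(p, r, m), h(r, p, m)))) = 1 + max(0, 2, 2) = 3
depth(h(h(r, r, p), h(r, p, p), h(r, h(m, h(m, m, m), h(p, r, m)), h(h(p, r, r), h(p, r, m), h(r, p, m))))) = 1 + max(1, 1, 3) = 4
depth(h(h(m, r, m), h(h(r, m, m), h(m, h(h(p, r, m), h(p, r, p), m), h(m, h(r, r, m), m)), h(h(h(p, p, m), h(p, p, r), p), h(h(m, r, r), h(m, p, r), h(r, p, p)), h(h(r, p, r), h(r, m, p), h(m, p, r)))), h(h(r, r, p), h(r, p, p), h(r, h(m, h(m, m, m), h(p, r, m)), h(h(p, r, r), h(p, r, m), h(r, p, m)))))) = 1 + max(1, 4, 4) = 5
depth(h(h(h(h(r, p, r), h(p, p, r), h(h(r, p, m), h(r, m, p), h(p, p, p))), p, p), h(m, r, p), h(h(m, r, m), h(h(r, m, m), h(m, h(h(p, r, m), h(p, r, p), m), h(m, h(r, r, m), m)), h(h(h(p, p, m), h(p, p, r), p), h(h(m, r, r), h(m, p, r), h(r, p, p)), h(h(r, p, r), h(r, m, p), h(m, p, r)))), h(h(r, r, p), h(r, p, p), h(r, h(m, h(m, m, m), h(p, r, m)), h(h(p, r, r), h(p, r, m), h(r, p, m))))))) = 1 + max(4, 1, 5) = 6
depth(h(h(h(m, r, m), r, m), h(h(h(h(h(h(p, r, r), h(m, r, m), r), h(r, r, p), h(h(p, m, m), h(p, p, p), m)), h(r, h(r, r, h(m, m, m)), m), h(m, h(p, p, m), h(p, p, p))), m, m), h(m, p, m), h(p, m, p)), h(h(h(h(r, p, r), h(p, p, r), h(h(r, p, m), h(r, m, p), h(p, p, p))), p, p), h(m, r, p), h(h(m, r, m), h(h(r, m, m), h(m, h(h(p, r, m), h(p, r, p), m), h(m, h(r, r, m), m)), h(h(h(p, p, m), h(p, p, r), p), h(h(m, r, r), h(m, p, r), h(r, p, p)), h(h(r, p, r), h(r, m, p), h(m, p, r)))), h(h(r, r, p), h(r, p, p), h(r, h(m, h(m, m, m), h(p, r, m)), h(h(p, r, r), h(p, r, m), h(r, p, m)))))))) = 1 + max(2, 6, 6) = 7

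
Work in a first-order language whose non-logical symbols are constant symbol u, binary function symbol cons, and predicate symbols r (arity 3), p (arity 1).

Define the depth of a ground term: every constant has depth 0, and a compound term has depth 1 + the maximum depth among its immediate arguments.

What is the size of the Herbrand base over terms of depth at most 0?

First count ground terms of depth ≤ 0.
Let N_k = |{terms of depth ≤ k}|. Then N_0 = 1 and N_k = 1 + N_{k-1}^2 for k ≥ 1 (one summand per function symbol, arity giving the exponent).
N_0 = 1
Explicitly: u.
So |H| = 1.
For each predicate symbol, the number of ground atoms is |H| raised to its arity; summing:
  r: 1^3 = 1;  p: 1
Total ground atoms: 1 + 1 = 2.

2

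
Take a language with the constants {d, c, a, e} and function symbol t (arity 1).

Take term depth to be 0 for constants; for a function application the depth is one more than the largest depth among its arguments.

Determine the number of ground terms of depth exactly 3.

4

If N_k denotes the number of depth-≤k ground terms, the 4 constants give N_0 = 4, and each function symbol of arity r contributes N_{k-1}^r new terms at level k: N_k = 4 + N_{k-1}.
N_0 = 4
N_1 = 4 + 4 = 8
N_2 = 4 + 8 = 12
N_3 = 4 + 12 = 16
Terms of depth exactly 3: N_3 − N_2 = 16 − 12 = 4.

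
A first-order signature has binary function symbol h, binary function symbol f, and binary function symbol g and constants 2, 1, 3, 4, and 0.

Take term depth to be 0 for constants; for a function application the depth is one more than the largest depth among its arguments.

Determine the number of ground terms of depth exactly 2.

19125

Count level by level. With function symbols h/2, f/2, g/2, the terms of depth ≤ k are the 5 constants together with each function applied to depth-≤(k−1) tuples, so N_k = 5 + N_{k-1}^2 + N_{k-1}^2 + N_{k-1}^2.
N_0 = 5
N_1 = 5 + 5^2 + 5^2 + 5^2 = 80
N_2 = 5 + 80^2 + 80^2 + 80^2 = 19205
Terms of depth exactly 2: N_2 − N_1 = 19205 − 80 = 19125.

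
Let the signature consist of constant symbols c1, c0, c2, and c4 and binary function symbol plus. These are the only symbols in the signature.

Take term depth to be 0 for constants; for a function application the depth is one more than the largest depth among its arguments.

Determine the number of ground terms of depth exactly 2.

Let N_k = |{terms of depth ≤ k}|. Then N_0 = 4 and N_k = 4 + N_{k-1}^2 for k ≥ 1 (one summand per function symbol, arity giving the exponent).
N_0 = 4
N_1 = 4 + 4^2 = 20
N_2 = 4 + 20^2 = 404
Terms of depth exactly 2: N_2 − N_1 = 404 − 20 = 384.

384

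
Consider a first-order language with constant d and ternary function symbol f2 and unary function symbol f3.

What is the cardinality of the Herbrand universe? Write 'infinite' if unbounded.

infinite

The signature has at least one function symbol (f2, arity 3) and at least one constant (d).
Iterating f2 gives infinitely many distinct ground terms: d, f2(d, d, d), f2(f2(d, d, d), f2(d, d, d), f2(d, d, d)), ...
So the Herbrand universe is infinite.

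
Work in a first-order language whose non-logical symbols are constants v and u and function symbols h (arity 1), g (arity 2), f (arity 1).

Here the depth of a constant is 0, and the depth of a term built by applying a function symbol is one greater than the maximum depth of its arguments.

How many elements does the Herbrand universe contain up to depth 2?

Let N_k count ground terms of depth at most k. Each non-constant term of depth ≤ k is some function symbol applied to depth-≤(k−1) arguments, giving N_k = 2 + N_{k-1} + N_{k-1}^2 + N_{k-1}.
N_0 = 2
N_1 = 2 + 2 + 2^2 + 2 = 10
N_2 = 2 + 10 + 10^2 + 10 = 122

122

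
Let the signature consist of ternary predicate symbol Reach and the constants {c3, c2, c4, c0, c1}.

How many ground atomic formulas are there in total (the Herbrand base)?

With no function symbols, the Herbrand universe is just the 5 constants.
Ground atoms per predicate: Reach: 5^3 = 125.
Herbrand base size = 125 = 125.

125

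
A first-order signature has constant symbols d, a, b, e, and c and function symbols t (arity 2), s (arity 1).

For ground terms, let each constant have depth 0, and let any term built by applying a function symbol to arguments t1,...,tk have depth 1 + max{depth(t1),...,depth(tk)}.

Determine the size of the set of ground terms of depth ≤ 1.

35

If N_k denotes the number of depth-≤k ground terms, the 5 constants give N_0 = 5, and each function symbol of arity r contributes N_{k-1}^r new terms at level k: N_k = 5 + N_{k-1}^2 + N_{k-1}.
N_0 = 5
N_1 = 5 + 5^2 + 5 = 35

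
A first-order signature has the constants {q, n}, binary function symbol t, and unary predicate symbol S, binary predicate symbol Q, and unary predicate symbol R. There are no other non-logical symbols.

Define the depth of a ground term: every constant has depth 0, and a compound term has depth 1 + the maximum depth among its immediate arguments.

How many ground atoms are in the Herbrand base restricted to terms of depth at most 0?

First count ground terms of depth ≤ 0.
Write N_k for the number of ground terms of depth ≤ k. A term of depth ≤ k is either a constant or a function symbol applied to arguments of depth ≤ k−1, so N_k = 2 + N_{k-1}^2.
N_0 = 2
Explicitly: q, n.
So |H| = 2.
Ground atoms are formed by filling each argument slot of a predicate with a term from H, so an r-ary predicate gives |H|^r atoms:
  S: 2;  Q: 2^2 = 4;  R: 2
Total ground atoms: 2 + 4 + 2 = 8.

8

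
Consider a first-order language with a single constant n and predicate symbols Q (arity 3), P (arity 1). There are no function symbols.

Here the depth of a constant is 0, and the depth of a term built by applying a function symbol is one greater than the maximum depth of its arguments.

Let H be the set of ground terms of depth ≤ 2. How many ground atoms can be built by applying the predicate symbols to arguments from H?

2

First count ground terms of depth ≤ 2.
With no function symbols every ground term is a constant, so there is exactly 1 ground term at every depth bound.
N_0 = 1
N_1 = 1
N_2 = 1
Explicitly: n.
So |H| = 1.
Ground atoms are formed by filling each argument slot of a predicate with a term from H, so an r-ary predicate gives |H|^r atoms:
  Q: 1^3 = 1;  P: 1
Total ground atoms: 1 + 1 = 2.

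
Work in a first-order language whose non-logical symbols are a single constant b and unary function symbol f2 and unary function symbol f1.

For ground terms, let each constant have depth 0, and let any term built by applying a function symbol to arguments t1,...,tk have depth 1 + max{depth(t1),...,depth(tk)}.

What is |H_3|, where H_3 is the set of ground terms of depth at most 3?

Let N_k count ground terms of depth at most k. Each non-constant term of depth ≤ k is some function symbol applied to depth-≤(k−1) arguments, giving N_k = 1 + N_{k-1} + N_{k-1}.
N_0 = 1
N_1 = 1 + 1 + 1 = 3
N_2 = 1 + 3 + 3 = 7
N_3 = 1 + 7 + 7 = 15

15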